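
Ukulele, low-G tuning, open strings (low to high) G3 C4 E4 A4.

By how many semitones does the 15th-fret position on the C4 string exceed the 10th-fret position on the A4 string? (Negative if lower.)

-4 semitones

C4 at fret 15 → D♯5 (MIDI 75); A4 at fret 10 → G5 (MIDI 79).
75 − 79 = -4, so the two pitches are 4 semitones apart.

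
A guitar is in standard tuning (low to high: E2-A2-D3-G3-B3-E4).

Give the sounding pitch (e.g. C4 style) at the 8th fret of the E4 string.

C5

The open E4 string plus 8 semitones: E–F–F#–G–G#–A–A#–B–C.
The walk passes from B into C once, so the octave number goes from 4 to 5.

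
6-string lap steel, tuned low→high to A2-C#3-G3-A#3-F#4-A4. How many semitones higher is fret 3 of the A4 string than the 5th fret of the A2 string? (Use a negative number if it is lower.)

A4 at fret 3 → C5 (MIDI 72); A2 at fret 5 → D3 (MIDI 50).
72 − 50 = 22, so the two pitches are 22 semitones apart.

22 semitones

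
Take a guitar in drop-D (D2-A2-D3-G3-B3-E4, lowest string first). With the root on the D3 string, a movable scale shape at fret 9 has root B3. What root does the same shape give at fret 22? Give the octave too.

Moving from fret 9 to fret 22 shifts the root by 13 semitones.
B3 up 13 semitones is C5.

C5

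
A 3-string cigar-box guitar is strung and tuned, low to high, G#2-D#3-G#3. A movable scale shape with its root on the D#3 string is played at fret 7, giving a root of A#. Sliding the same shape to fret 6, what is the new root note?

Moving from fret 7 to fret 6 shifts the root by -1 semitone.
A# down 1 semitone is A.

A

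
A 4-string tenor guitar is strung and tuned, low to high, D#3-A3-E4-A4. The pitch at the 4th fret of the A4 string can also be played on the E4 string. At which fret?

Fret 4 on A4 is MIDI 69 + 4 = 73 (C#5). On the E4 string (open MIDI 64), that pitch is 73 − 64 = fret 9.

9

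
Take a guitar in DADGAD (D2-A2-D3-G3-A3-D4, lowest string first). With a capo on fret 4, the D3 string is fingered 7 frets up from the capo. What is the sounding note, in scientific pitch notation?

C♯4

The capo raises the open D3 by 4 semitones to F♯3; fretting 7 more gives D3 + 4 + 7 = D3 + 11 semitones = C♯4.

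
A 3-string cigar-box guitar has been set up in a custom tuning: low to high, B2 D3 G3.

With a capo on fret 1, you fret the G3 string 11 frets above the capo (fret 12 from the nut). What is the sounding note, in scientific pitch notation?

The capo raises the open G3 by 1 semitone to G♯3; fretting 11 more gives G3 + 1 + 11 = G3 + 12 semitones = G4.

G4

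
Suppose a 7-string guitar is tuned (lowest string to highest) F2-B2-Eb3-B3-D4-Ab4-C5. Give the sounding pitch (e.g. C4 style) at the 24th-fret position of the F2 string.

The open F2 string plus 24 semitones: F–Gb–G–Ab–…–Eb–E–F.
The walk passes from B into C 2 times, so the octave number goes from 2 to 4.

F4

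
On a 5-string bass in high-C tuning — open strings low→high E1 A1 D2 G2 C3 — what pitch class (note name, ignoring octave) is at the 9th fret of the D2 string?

B

D2 is MIDI 38. Adding 9 gives 47; 47 mod 12 = 11, i.e. B.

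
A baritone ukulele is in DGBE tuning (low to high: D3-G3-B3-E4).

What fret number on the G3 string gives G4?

G4 is 12 semitones above the open G3 (G–G#–A–A#–…–F–F#–G), so it sits at fret 12.

12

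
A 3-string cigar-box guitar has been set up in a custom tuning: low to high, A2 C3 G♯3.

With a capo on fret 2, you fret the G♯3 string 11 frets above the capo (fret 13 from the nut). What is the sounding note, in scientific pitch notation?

A4

The capo raises the open G♯3 by 2 semitones to A♯3; fretting 11 more gives G♯3 + 2 + 11 = G♯3 + 13 semitones = A4.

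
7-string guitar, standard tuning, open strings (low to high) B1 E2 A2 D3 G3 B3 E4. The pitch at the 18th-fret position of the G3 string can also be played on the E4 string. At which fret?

9

Fret 18 on G3 is MIDI 55 + 18 = 73 (C♯5). On the E4 string (open MIDI 64), that pitch is 73 − 64 = fret 9.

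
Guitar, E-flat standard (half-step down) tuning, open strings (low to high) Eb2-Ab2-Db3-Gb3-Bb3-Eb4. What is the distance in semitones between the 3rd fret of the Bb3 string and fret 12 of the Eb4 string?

14 semitones

Bb3 at fret 3 → Db4 (MIDI 61); Eb4 at fret 12 → Eb5 (MIDI 75).
61 − 75 = -14, so the two pitches are 14 semitones apart, with Eb5 the higher.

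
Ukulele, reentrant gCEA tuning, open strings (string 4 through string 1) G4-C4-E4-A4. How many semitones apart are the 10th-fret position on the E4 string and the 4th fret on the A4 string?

1 semitone

E4 at fret 10 → D5 (MIDI 74); A4 at fret 4 → C♯5 (MIDI 73).
74 − 73 = 1, so the two pitches are 1 semitone apart, with D5 the higher.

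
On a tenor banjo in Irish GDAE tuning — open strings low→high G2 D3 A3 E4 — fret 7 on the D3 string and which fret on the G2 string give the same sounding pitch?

D3 at fret 7 is D3 + 7 semitones = A3.
The open G2 string is 7 semitones below the open D3, so the same pitch on the G2 string lies at fret 7 + 7 = 14.

14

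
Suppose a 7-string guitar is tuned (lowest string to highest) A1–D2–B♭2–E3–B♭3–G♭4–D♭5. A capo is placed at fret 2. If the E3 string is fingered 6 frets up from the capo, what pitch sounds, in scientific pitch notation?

C4

The capo raises the open E3 by 2 semitones to G♭3; fretting 6 more gives E3 + 2 + 6 = E3 + 8 semitones = C4.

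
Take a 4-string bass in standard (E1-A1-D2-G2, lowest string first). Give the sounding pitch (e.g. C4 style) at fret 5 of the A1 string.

Each fret is one semitone, so A1 + 5 = D2.

D2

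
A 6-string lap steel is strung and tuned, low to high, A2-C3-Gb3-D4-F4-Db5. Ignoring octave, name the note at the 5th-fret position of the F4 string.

The open F4 string plus 5 semitones: F–Gb–G–Ab–A–Bb.
(Equivalently spelled A#.)

Bb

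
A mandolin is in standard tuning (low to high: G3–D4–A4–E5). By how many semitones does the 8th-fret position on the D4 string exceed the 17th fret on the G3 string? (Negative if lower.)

D4 at fret 8 → A#4 (MIDI 70); G3 at fret 17 → C5 (MIDI 72).
70 − 72 = -2, so the two pitches are 2 semitones apart.

-2 semitones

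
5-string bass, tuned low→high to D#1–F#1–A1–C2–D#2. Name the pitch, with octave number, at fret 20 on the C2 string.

Each fret is one semitone, so C2 + 20 = G#3.

G#3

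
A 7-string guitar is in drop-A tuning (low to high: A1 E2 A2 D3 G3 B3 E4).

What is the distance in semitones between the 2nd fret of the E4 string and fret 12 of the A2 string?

E4 at fret 2 → F♯4 (MIDI 66); A2 at fret 12 → A3 (MIDI 57).
66 − 57 = 9, so the two pitches are 9 semitones apart, with F♯4 the higher.

9 semitones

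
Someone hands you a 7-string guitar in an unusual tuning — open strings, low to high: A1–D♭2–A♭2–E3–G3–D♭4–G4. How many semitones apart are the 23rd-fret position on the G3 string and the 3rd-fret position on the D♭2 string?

G3 at fret 23 → G♭5 (MIDI 78); D♭2 at fret 3 → E2 (MIDI 40).
78 − 40 = 38, so the two pitches are 38 semitones apart, with G♭5 the higher.

38 semitones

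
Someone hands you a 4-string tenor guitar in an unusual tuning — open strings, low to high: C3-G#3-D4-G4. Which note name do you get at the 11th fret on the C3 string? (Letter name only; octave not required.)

B

The open C3 string plus 11 semitones: C–C#–D–D#–…–A–A#–B.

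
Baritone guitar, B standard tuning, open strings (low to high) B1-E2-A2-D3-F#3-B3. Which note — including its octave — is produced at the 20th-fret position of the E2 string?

C4

Each fret is one semitone, so E2 + 20 = C4.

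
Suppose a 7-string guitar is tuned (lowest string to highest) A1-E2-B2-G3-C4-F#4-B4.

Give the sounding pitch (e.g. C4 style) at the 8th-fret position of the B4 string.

G5

The open B4 string plus 8 semitones: B–C–C#–D–D#–E–F–F#–G.
The walk passes from B into C once, so the octave number goes from 4 to 5.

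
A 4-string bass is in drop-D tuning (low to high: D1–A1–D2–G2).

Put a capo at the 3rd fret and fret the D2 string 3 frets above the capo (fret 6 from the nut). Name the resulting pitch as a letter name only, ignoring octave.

The capo raises the open D2 by 3 semitones to F2; fretting 3 more gives D2 + 3 + 3 = D2 + 6 semitones, landing on G#.
(Also written Ab.)

G#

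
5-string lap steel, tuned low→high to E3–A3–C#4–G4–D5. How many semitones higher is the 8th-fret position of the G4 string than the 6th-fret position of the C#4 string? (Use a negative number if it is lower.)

G4 at fret 8 → D#5 (MIDI 75); C#4 at fret 6 → G4 (MIDI 67).
75 − 67 = 8, so the two pitches are 8 semitones apart.

8 semitones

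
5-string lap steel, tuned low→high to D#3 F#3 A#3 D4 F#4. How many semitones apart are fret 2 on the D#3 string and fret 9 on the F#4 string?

22 semitones

D#3 at fret 2 → F3 (MIDI 53); F#4 at fret 9 → D#5 (MIDI 75).
53 − 75 = -22, so the two pitches are 22 semitones apart, with D#5 the higher.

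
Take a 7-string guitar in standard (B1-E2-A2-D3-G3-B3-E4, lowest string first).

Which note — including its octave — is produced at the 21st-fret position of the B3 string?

G#5

Each fret is one semitone, so B3 + 21 = G#5.
(Equivalently spelled Ab5.)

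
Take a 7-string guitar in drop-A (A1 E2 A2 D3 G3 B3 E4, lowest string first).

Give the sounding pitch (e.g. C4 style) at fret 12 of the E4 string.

E5

The open E4 string plus 12 semitones: E–F–F#–G–…–D–D#–E.
The walk passes from B into C once, so the octave number goes from 4 to 5.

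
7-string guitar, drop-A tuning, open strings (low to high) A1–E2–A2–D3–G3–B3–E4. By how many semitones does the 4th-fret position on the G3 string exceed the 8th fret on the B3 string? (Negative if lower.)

-8 semitones

G3 at fret 4 → B3 (MIDI 59); B3 at fret 8 → G4 (MIDI 67).
59 − 67 = -8, so the two pitches are 8 semitones apart.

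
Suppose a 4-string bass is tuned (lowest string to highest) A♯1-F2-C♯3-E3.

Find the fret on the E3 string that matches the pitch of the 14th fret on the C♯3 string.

C♯3 at fret 14 is C♯3 + 14 semitones = D♯4.
The open E3 string is 3 semitones above the open C♯3, so the same pitch on the E3 string lies at fret 14 − 3 = 11.

11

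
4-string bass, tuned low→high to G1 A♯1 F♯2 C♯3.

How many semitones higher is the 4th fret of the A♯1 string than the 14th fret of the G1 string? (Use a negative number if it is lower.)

-7 semitones

A♯1 at fret 4 → D2 (MIDI 38); G1 at fret 14 → A2 (MIDI 45).
38 − 45 = -7, so the two pitches are 7 semitones apart.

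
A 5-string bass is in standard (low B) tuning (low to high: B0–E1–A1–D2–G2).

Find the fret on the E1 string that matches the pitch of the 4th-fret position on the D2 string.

14

D2 at fret 4 is D2 + 4 semitones = F#2.
The open E1 string is 10 semitones below the open D2, so the same pitch on the E1 string lies at fret 4 + 10 = 14.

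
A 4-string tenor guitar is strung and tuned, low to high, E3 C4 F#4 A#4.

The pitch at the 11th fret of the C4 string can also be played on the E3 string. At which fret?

C4 at fret 11 is C4 + 11 semitones = B4.
The open E3 string is 8 semitones below the open C4, so the same pitch on the E3 string lies at fret 11 + 8 = 19.

19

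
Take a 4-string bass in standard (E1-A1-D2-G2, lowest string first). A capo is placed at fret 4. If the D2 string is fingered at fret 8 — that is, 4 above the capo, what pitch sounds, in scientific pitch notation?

A#2

The capo raises the open D2 by 4 semitones to F#2; fretting 4 more gives D2 + 4 + 4 = D2 + 8 semitones = A#2.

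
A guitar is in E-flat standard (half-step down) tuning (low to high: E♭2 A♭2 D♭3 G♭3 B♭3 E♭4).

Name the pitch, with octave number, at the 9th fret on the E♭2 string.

The open E♭2 string plus 9 semitones: Eb–E–F–Gb–G–Ab–A–Bb–B–C.
The walk passes from B into C once, so the octave number goes from 2 to 3.

C3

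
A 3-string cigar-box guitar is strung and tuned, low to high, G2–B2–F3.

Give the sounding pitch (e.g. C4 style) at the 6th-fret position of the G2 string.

Each fret is one semitone, so G2 + 6 = C#3.

C#3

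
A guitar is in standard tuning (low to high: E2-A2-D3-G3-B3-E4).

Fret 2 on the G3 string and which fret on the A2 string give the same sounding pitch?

12

Fret 2 on G3 is MIDI 55 + 2 = 57 (A3). On the A2 string (open MIDI 45), that pitch is 57 − 45 = fret 12.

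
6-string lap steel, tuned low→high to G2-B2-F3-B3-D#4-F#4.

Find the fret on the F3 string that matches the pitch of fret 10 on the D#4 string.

20

D#4 at fret 10 is D#4 + 10 semitones = C#5.
The open F3 string is 10 semitones below the open D#4, so the same pitch on the F3 string lies at fret 10 + 10 = 20.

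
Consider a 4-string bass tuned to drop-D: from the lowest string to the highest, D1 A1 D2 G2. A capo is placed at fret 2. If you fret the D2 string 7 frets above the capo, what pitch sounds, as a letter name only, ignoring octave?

The capo raises the open D2 by 2 semitones to E2; fretting 7 more gives D2 + 2 + 7 = D2 + 9 semitones, landing on B.

B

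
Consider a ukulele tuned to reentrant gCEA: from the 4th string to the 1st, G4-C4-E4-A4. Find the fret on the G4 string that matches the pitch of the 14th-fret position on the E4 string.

11

Fret 14 on E4 is MIDI 64 + 14 = 78 (F#5). On the G4 string (open MIDI 67), that pitch is 78 − 67 = fret 11.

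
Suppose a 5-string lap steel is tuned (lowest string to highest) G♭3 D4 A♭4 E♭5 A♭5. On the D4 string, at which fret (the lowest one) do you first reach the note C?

10

From D4, count semitones up the chromatic scale until reaching C: D–Eb–E–F–…–Bb–B–C — 10 steps.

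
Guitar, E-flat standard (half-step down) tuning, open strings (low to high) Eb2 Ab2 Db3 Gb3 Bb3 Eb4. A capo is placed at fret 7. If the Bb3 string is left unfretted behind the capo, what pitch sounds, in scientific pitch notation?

F4

The capo raises the open Bb3 by 7 semitones to F4; fretting 0 more gives Bb3 + 7 + 0 = Bb3 + 7 semitones = F4.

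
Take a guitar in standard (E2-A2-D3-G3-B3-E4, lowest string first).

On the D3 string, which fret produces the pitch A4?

19

A4 is 19 semitones above the open D3 (D–D#–E–F–…–G–G#–A), so it sits at fret 19.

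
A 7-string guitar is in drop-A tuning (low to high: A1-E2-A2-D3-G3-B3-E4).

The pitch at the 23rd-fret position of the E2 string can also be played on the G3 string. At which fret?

E2 at fret 23 is E2 + 23 semitones = D#4.
The open G3 string is 15 semitones above the open E2, so the same pitch on the G3 string lies at fret 23 − 15 = 8.

8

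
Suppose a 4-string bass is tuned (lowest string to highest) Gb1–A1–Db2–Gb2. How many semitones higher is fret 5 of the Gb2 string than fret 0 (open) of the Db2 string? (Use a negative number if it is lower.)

Gb2 at fret 5 → B2 (MIDI 47); Db2 at fret 0 → Db2 (MIDI 37).
47 − 37 = 10, so the two pitches are 10 semitones apart.

10 semitones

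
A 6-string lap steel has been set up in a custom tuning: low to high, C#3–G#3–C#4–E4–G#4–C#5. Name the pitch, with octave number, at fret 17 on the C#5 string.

Each fret is one semitone, so C#5 + 17 = F#6.

F#6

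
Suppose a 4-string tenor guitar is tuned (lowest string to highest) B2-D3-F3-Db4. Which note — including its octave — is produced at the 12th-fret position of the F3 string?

Each fret is one semitone, so F3 + 12 = F4.

F4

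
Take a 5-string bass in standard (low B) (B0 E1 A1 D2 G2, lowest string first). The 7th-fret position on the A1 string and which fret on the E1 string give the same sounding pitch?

12

Fret 7 on A1 is MIDI 33 + 7 = 40 (E2). On the E1 string (open MIDI 28), that pitch is 40 − 28 = fret 12.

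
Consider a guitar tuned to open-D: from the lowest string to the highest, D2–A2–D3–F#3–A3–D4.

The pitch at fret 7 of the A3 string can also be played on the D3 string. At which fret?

14

A3 at fret 7 is A3 + 7 semitones = E4.
The open D3 string is 7 semitones below the open A3, so the same pitch on the D3 string lies at fret 7 + 7 = 14.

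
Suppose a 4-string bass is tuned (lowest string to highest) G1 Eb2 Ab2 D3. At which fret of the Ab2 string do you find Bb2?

2

Bb2 is 2 semitones above the open Ab2 (Ab–A–Bb), so it sits at fret 2.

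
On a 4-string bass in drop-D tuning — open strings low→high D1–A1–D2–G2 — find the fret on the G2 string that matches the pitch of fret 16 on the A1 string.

6

A1 at fret 16 is A1 + 16 semitones = C#3.
The open G2 string is 10 semitones above the open A1, so the same pitch on the G2 string lies at fret 16 − 10 = 6.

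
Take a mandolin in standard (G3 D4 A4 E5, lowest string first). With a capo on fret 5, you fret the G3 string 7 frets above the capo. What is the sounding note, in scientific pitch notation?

The capo raises the open G3 by 5 semitones to C4; fretting 7 more gives G3 + 5 + 7 = G3 + 12 semitones = G4.

G4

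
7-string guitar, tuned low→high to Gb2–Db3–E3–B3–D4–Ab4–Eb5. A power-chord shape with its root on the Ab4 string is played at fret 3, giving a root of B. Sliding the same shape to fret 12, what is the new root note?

Moving from fret 3 to fret 12 shifts the root by 9 semitones.
B up 9 semitones is Ab.

Ab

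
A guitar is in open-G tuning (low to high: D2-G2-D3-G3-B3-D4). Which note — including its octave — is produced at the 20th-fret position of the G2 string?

The open G2 string plus 20 semitones: G–G#–A–A#–…–C#–D–D#.
The walk passes from B into C 2 times, so the octave number goes from 2 to 4.
(Equivalently spelled Eb4.)

D#4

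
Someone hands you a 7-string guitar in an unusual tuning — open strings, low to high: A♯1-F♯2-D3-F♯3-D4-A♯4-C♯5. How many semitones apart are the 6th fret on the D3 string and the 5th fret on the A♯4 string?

D3 at fret 6 → G♯3 (MIDI 56); A♯4 at fret 5 → D♯5 (MIDI 75).
56 − 75 = -19, so the two pitches are 19 semitones apart, with D♯5 the higher.

19 semitones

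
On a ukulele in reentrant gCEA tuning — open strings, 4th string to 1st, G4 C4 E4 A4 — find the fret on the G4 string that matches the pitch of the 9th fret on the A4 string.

11

A4 at fret 9 is A4 + 9 semitones = F#5.
The open G4 string is 2 semitones below the open A4, so the same pitch on the G4 string lies at fret 9 + 2 = 11.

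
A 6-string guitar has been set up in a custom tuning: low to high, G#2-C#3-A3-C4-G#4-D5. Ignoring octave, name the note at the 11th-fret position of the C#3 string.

C

C#3 is MIDI 49. Adding 11 gives 60; 60 mod 12 = 0, i.e. C.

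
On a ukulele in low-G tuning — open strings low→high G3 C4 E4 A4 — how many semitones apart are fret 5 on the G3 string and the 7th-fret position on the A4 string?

G3 at fret 5 → C4 (MIDI 60); A4 at fret 7 → E5 (MIDI 76).
60 − 76 = -16, so the two pitches are 16 semitones apart, with E5 the higher.

16 semitones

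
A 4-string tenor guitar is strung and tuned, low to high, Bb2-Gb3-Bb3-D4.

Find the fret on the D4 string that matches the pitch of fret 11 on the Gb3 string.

Gb3 at fret 11 is Gb3 + 11 semitones = F4.
The open D4 string is 8 semitones above the open Gb3, so the same pitch on the D4 string lies at fret 11 − 8 = 3.

3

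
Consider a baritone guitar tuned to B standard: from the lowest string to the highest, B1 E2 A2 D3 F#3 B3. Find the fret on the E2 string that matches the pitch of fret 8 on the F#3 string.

Fret 8 on F#3 is MIDI 54 + 8 = 62 (D4). On the E2 string (open MIDI 40), that pitch is 62 − 40 = fret 22.

22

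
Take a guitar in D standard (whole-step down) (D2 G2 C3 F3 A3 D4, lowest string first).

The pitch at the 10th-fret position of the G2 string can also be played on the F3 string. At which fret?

G2 at fret 10 is G2 + 10 semitones = F3.
The open F3 string is 10 semitones above the open G2, so the same pitch on the F3 string lies at fret 10 − 10 = 0.

0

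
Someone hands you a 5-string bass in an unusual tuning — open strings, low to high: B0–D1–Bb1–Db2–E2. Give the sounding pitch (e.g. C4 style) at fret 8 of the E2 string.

C3

Each fret is one semitone, so E2 + 8 = C3.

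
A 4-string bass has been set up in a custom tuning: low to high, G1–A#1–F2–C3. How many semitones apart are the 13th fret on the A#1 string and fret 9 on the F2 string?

3 semitones

A#1 at fret 13 → B2 (MIDI 47); F2 at fret 9 → D3 (MIDI 50).
47 − 50 = -3, so the two pitches are 3 semitones apart, with D3 the higher.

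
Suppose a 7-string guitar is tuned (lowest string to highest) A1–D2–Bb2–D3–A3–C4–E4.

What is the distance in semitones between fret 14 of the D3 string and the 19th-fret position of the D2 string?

7 semitones

D3 at fret 14 → E4 (MIDI 64); D2 at fret 19 → A3 (MIDI 57).
64 − 57 = 7, so the two pitches are 7 semitones apart, with E4 the higher.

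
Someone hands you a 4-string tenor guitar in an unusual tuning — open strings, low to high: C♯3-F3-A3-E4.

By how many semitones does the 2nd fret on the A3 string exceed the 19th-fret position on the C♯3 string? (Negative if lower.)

A3 at fret 2 → B3 (MIDI 59); C♯3 at fret 19 → G♯4 (MIDI 68).
59 − 68 = -9, so the two pitches are 9 semitones apart.

-9 semitones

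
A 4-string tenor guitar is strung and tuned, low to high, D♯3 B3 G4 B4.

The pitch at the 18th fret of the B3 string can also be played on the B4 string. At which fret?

B3 at fret 18 is B3 + 18 semitones = F5.
The open B4 string is 12 semitones above the open B3, so the same pitch on the B4 string lies at fret 18 − 12 = 6.

6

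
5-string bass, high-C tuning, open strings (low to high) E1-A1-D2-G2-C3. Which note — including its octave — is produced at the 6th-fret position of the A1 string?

D#2

A1 is MIDI 33. Adding 6 gives 39, which is D#2.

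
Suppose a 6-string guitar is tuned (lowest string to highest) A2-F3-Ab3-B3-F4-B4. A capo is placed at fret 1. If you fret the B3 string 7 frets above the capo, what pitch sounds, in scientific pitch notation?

The capo raises the open B3 by 1 semitone to C4; fretting 7 more gives B3 + 1 + 7 = B3 + 8 semitones = G4.

G4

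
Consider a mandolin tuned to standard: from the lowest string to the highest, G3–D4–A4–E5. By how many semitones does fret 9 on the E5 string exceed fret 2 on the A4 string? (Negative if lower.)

14 semitones

E5 at fret 9 → C#6 (MIDI 85); A4 at fret 2 → B4 (MIDI 71).
85 − 71 = 14, so the two pitches are 14 semitones apart.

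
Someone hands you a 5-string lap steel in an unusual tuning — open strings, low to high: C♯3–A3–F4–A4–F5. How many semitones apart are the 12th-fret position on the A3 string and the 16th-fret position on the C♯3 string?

4 semitones

A3 at fret 12 → A4 (MIDI 69); C♯3 at fret 16 → F4 (MIDI 65).
69 − 65 = 4, so the two pitches are 4 semitones apart, with A4 the higher.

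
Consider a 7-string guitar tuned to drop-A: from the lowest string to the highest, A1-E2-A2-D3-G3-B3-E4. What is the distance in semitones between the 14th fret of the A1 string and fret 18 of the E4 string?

A1 at fret 14 → B2 (MIDI 47); E4 at fret 18 → A#5 (MIDI 82).
47 − 82 = -35, so the two pitches are 35 semitones apart, with A#5 the higher.

35 semitones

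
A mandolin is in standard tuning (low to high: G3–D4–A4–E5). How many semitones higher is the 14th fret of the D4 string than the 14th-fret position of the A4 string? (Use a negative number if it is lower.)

D4 at fret 14 → E5 (MIDI 76); A4 at fret 14 → B5 (MIDI 83).
76 − 83 = -7, so the two pitches are 7 semitones apart.

-7 semitones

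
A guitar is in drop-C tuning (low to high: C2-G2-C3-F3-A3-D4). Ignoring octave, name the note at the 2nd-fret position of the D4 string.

E

Each fret is one semitone, so D4 + 2 = E.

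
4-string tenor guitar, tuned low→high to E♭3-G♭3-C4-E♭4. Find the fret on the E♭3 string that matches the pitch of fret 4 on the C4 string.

13

Fret 4 on C4 is MIDI 60 + 4 = 64 (E4). On the E♭3 string (open MIDI 51), that pitch is 64 − 51 = fret 13.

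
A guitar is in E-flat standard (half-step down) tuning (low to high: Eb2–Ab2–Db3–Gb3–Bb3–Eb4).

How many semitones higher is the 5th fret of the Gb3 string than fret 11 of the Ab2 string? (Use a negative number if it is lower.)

Gb3 at fret 5 → B3 (MIDI 59); Ab2 at fret 11 → G3 (MIDI 55).
59 − 55 = 4, so the two pitches are 4 semitones apart.

4 semitones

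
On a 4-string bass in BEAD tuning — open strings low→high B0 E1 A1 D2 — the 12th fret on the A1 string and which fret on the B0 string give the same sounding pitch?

A1 at fret 12 is A1 + 12 semitones = A2.
The open B0 string is 10 semitones below the open A1, so the same pitch on the B0 string lies at fret 12 + 10 = 22.

22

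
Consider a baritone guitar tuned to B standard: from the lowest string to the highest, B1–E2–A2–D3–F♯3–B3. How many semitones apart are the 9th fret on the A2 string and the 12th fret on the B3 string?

A2 at fret 9 → F♯3 (MIDI 54); B3 at fret 12 → B4 (MIDI 71).
54 − 71 = -17, so the two pitches are 17 semitones apart, with B4 the higher.

17 semitones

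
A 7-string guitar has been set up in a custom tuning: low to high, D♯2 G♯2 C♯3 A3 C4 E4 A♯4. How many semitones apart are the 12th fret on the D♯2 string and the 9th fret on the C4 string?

18 semitones

D♯2 at fret 12 → D♯3 (MIDI 51); C4 at fret 9 → A4 (MIDI 69).
51 − 69 = -18, so the two pitches are 18 semitones apart, with A4 the higher.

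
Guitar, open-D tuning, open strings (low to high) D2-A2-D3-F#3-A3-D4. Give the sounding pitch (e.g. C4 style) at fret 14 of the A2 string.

B3

The open A2 string plus 14 semitones: A–A#–B–C–…–A–A#–B.
The walk passes from B into C once, so the octave number goes from 2 to 3.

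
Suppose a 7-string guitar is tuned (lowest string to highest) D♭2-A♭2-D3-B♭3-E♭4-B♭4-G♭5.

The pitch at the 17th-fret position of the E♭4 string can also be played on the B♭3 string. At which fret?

E♭4 at fret 17 is E♭4 + 17 semitones = A♭5.
The open B♭3 string is 5 semitones below the open E♭4, so the same pitch on the B♭3 string lies at fret 17 + 5 = 22.

22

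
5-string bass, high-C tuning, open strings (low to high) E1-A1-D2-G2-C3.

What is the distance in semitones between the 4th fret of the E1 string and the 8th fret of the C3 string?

24 semitones

E1 at fret 4 → G#1 (MIDI 32); C3 at fret 8 → G#3 (MIDI 56).
32 − 56 = -24, so the two pitches are 24 semitones apart, with G#3 the higher.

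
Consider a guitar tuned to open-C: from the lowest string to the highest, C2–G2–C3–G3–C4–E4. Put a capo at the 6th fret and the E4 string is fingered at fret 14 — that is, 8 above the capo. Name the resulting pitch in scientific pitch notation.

The capo raises the open E4 by 6 semitones to A#4; fretting 8 more gives E4 + 6 + 8 = E4 + 14 semitones = F#5.

F#5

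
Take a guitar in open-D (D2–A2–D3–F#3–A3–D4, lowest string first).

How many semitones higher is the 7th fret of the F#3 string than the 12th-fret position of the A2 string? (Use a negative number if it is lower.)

4 semitones

F#3 at fret 7 → C#4 (MIDI 61); A2 at fret 12 → A3 (MIDI 57).
61 − 57 = 4, so the two pitches are 4 semitones apart.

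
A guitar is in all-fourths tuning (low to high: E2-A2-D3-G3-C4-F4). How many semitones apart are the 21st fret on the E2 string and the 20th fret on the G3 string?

E2 at fret 21 → C#4 (MIDI 61); G3 at fret 20 → D#5 (MIDI 75).
61 − 75 = -14, so the two pitches are 14 semitones apart, with D#5 the higher.

14 semitones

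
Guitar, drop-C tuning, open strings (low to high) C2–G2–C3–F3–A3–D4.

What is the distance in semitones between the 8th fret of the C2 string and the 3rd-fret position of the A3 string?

16 semitones

C2 at fret 8 → G#2 (MIDI 44); A3 at fret 3 → C4 (MIDI 60).
44 − 60 = -16, so the two pitches are 16 semitones apart, with C4 the higher.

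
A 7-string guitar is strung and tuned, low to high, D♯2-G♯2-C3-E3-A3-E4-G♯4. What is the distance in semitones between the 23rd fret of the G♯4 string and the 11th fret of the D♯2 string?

41 semitones

G♯4 at fret 23 → G6 (MIDI 91); D♯2 at fret 11 → D3 (MIDI 50).
91 − 50 = 41, so the two pitches are 41 semitones apart, with G6 the higher.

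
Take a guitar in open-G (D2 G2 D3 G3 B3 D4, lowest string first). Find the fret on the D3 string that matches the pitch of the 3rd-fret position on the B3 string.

12

Fret 3 on B3 is MIDI 59 + 3 = 62 (D4). On the D3 string (open MIDI 50), that pitch is 62 − 50 = fret 12.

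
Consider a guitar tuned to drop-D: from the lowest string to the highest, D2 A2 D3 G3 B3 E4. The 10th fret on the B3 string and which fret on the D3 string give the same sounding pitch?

19

Fret 10 on B3 is MIDI 59 + 10 = 69 (A4). On the D3 string (open MIDI 50), that pitch is 69 − 50 = fret 19.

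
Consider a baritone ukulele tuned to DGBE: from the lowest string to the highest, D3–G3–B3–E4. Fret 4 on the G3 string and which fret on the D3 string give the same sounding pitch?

9

G3 at fret 4 is G3 + 4 semitones = B3.
The open D3 string is 5 semitones below the open G3, so the same pitch on the D3 string lies at fret 4 + 5 = 9.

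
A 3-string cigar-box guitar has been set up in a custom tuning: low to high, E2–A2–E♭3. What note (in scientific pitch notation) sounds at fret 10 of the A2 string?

A2 is MIDI 45. Adding 10 gives 55, which is G3.

G3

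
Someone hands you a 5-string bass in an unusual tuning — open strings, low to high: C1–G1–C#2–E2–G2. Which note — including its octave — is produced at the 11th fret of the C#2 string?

C#2 is MIDI 37. Adding 11 gives 48, which is C3.

C3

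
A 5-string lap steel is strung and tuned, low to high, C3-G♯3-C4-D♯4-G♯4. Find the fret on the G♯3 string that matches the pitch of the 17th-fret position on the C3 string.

9

Fret 17 on C3 is MIDI 48 + 17 = 65 (F4). On the G♯3 string (open MIDI 56), that pitch is 65 − 56 = fret 9.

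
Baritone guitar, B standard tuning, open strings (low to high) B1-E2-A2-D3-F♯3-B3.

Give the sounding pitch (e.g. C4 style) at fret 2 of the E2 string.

F♯2

The open E2 string plus 2 semitones: E–F–F#.
No B→C boundary is crossed, so the octave stays at 2.
(Equivalently spelled G♭2.)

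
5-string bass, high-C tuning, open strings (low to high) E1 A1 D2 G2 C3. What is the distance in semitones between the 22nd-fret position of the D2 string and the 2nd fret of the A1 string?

25 semitones

D2 at fret 22 → C4 (MIDI 60); A1 at fret 2 → B1 (MIDI 35).
60 − 35 = 25, so the two pitches are 25 semitones apart, with C4 the higher.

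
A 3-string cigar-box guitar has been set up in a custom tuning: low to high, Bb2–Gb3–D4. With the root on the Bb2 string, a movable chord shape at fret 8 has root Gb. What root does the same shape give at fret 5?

Eb

Moving from fret 8 to fret 5 shifts the root by -3 semitones.
Gb down 3 semitones is Eb.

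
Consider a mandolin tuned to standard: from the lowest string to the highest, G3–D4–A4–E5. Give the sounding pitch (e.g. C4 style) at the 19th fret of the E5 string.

B6

The open E5 string plus 19 semitones: E–F–F#–G–…–A–A#–B.
The walk passes from B into C once, so the octave number goes from 5 to 6.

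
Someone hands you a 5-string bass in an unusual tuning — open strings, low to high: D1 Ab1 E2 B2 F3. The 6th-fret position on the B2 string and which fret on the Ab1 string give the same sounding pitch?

B2 at fret 6 is B2 + 6 semitones = F3.
The open Ab1 string is 15 semitones below the open B2, so the same pitch on the Ab1 string lies at fret 6 + 15 = 21.

21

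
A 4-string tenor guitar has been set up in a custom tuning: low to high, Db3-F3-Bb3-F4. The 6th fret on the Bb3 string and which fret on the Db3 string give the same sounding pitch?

Fret 6 on Bb3 is MIDI 58 + 6 = 64 (E4). On the Db3 string (open MIDI 49), that pitch is 64 − 49 = fret 15.

15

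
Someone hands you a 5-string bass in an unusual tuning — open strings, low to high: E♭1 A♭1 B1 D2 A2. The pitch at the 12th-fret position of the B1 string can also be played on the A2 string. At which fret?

2

Fret 12 on B1 is MIDI 35 + 12 = 47 (B2). On the A2 string (open MIDI 45), that pitch is 47 − 45 = fret 2.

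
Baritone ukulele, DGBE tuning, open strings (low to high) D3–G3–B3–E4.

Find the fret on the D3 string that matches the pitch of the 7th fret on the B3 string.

16

B3 at fret 7 is B3 + 7 semitones = F♯4.
The open D3 string is 9 semitones below the open B3, so the same pitch on the D3 string lies at fret 7 + 9 = 16.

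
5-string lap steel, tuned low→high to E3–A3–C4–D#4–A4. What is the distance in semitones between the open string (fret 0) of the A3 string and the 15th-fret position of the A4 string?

A3 at fret 0 → A3 (MIDI 57); A4 at fret 15 → C6 (MIDI 84).
57 − 84 = -27, so the two pitches are 27 semitones apart, with C6 the higher.

27 semitones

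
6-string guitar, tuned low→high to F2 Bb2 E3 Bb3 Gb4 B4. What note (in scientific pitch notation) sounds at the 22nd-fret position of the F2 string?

Eb4

Each fret is one semitone, so F2 + 22 = Eb4.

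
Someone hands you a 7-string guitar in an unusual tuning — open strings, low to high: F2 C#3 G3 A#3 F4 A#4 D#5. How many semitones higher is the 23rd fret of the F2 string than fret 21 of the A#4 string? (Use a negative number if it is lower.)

-27 semitones

F2 at fret 23 → E4 (MIDI 64); A#4 at fret 21 → G6 (MIDI 91).
64 − 91 = -27, so the two pitches are 27 semitones apart.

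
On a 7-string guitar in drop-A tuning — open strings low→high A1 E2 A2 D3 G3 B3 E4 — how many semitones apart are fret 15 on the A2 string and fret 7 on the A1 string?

A2 at fret 15 → C4 (MIDI 60); A1 at fret 7 → E2 (MIDI 40).
60 − 40 = 20, so the two pitches are 20 semitones apart, with C4 the higher.

20 semitones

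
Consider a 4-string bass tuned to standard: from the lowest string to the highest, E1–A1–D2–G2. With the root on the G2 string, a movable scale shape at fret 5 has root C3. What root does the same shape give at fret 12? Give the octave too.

G3

Moving from fret 5 to fret 12 shifts the root by 7 semitones.
C3 up 7 semitones is G3.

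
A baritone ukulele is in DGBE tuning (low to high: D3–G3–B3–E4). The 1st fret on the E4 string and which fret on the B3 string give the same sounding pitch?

6

E4 at fret 1 is E4 + 1 semitone = F4.
The open B3 string is 5 semitones below the open E4, so the same pitch on the B3 string lies at fret 1 + 5 = 6.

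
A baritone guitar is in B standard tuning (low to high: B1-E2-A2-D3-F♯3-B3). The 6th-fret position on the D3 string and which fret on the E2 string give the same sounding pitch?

16

Fret 6 on D3 is MIDI 50 + 6 = 56 (G♯3). On the E2 string (open MIDI 40), that pitch is 56 − 40 = fret 16.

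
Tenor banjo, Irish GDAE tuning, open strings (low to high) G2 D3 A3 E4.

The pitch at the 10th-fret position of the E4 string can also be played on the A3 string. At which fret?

Fret 10 on E4 is MIDI 64 + 10 = 74 (D5). On the A3 string (open MIDI 57), that pitch is 74 − 57 = fret 17.

17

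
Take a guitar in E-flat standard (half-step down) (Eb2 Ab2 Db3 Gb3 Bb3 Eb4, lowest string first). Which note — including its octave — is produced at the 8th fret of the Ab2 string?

Each fret is one semitone, so Ab2 + 8 = E3.

E3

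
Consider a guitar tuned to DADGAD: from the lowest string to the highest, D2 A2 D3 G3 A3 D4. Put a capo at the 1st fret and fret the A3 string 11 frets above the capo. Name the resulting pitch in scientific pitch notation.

A4

The capo raises the open A3 by 1 semitone to A#3; fretting 11 more gives A3 + 1 + 11 = A3 + 12 semitones = A4.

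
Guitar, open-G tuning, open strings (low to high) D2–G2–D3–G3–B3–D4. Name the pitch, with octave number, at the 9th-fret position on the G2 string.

Each fret is one semitone, so G2 + 9 = E3.

E3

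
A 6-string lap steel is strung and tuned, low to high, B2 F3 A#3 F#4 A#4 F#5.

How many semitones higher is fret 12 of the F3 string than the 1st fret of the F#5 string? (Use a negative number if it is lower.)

F3 at fret 12 → F4 (MIDI 65); F#5 at fret 1 → G5 (MIDI 79).
65 − 79 = -14, so the two pitches are 14 semitones apart.

-14 semitones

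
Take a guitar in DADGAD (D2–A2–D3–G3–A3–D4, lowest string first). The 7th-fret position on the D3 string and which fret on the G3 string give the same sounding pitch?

Fret 7 on D3 is MIDI 50 + 7 = 57 (A3). On the G3 string (open MIDI 55), that pitch is 57 − 55 = fret 2.

2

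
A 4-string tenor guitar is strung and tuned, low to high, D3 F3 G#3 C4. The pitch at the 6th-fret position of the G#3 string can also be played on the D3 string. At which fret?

12

Fret 6 on G#3 is MIDI 56 + 6 = 62 (D4). On the D3 string (open MIDI 50), that pitch is 62 − 50 = fret 12.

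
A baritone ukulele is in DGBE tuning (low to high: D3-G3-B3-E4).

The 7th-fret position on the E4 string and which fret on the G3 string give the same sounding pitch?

E4 at fret 7 is E4 + 7 semitones = B4.
The open G3 string is 9 semitones below the open E4, so the same pitch on the G3 string lies at fret 7 + 9 = 16.

16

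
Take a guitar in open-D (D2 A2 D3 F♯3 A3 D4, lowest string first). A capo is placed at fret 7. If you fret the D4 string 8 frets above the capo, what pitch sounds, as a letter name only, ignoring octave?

The capo raises the open D4 by 7 semitones to A4; fretting 8 more gives D4 + 7 + 8 = D4 + 15 semitones, landing on F.

F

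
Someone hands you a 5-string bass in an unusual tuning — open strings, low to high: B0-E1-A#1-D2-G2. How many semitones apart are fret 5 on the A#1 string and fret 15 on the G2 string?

A#1 at fret 5 → D#2 (MIDI 39); G2 at fret 15 → A#3 (MIDI 58).
39 − 58 = -19, so the two pitches are 19 semitones apart, with A#3 the higher.

19 semitones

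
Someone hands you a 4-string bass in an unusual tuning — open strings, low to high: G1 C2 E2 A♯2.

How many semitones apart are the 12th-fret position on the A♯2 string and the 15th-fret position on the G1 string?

12 semitones

A♯2 at fret 12 → A♯3 (MIDI 58); G1 at fret 15 → A♯2 (MIDI 46).
58 − 46 = 12, so the two pitches are 12 semitones apart, with A♯3 the higher.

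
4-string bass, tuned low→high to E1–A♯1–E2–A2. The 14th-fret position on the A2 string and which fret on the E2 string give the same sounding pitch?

19

Fret 14 on A2 is MIDI 45 + 14 = 59 (B3). On the E2 string (open MIDI 40), that pitch is 59 − 40 = fret 19.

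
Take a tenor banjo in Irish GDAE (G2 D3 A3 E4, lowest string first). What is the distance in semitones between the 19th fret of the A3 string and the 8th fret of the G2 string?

A3 at fret 19 → E5 (MIDI 76); G2 at fret 8 → D♯3 (MIDI 51).
76 − 51 = 25, so the two pitches are 25 semitones apart, with E5 the higher.

25 semitones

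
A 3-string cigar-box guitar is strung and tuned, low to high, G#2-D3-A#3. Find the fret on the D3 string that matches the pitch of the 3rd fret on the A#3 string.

11

Fret 3 on A#3 is MIDI 58 + 3 = 61 (C#4). On the D3 string (open MIDI 50), that pitch is 61 − 50 = fret 11.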